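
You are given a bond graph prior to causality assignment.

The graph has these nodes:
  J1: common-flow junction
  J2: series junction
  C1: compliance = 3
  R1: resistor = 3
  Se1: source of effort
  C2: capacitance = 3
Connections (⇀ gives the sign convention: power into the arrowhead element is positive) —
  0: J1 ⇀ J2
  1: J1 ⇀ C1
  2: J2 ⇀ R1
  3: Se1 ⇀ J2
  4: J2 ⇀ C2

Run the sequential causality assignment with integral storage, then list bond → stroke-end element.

bond 3 stroke at J2  (Se1: effort source, stroke at far end)
bond 1 stroke at J1  (C1 integral (e out))
bond 0 stroke at J2  (only one flow-in slot at J1)
bond 4 stroke at J2  (C2: C, integral causality)
bond 2 stroke at R1  (only one flow-in slot at J2)

b0 |J2
b1 |J1
b2 |R1
b3 |J2
b4 |J2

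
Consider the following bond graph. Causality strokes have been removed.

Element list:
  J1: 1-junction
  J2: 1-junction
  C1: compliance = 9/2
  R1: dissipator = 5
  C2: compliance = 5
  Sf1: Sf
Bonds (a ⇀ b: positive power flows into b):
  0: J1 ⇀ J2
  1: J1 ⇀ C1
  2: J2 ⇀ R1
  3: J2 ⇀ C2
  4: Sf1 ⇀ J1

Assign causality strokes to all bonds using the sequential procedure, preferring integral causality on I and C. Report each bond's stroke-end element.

β0 |J1
β1 |J1
β2 |J2
β3 |J2
β4 |Sf1

b4 |Sf1  (source Sf1 imposes f)
b0 |J1  (J1 flow already set via bond 4)
b1 |J1  (J1: bond 4 brought flow, rest push out)
b2 |J2  (J2: bond 0 brought flow, rest push out)
b3 |J2  (J2: bond 0 brought flow, rest push out)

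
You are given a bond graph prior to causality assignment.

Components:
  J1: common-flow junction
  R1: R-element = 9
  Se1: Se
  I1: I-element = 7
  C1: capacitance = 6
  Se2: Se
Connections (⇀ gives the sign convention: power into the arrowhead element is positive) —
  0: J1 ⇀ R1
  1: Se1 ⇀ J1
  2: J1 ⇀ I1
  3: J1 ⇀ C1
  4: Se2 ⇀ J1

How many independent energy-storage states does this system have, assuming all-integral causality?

b1 stroke→J1  (Se1: effort source, stroke at far end)
b4 stroke→J1  (Se2: effort source, stroke at far end)
b2 stroke→I1  (I1: I, integral causality)
b0 stroke→J1  (J1: bond 2 brought flow, rest push out)
b3 stroke→J1  (J1 flow already set via bond 2)

2  (C1, I1 all integral)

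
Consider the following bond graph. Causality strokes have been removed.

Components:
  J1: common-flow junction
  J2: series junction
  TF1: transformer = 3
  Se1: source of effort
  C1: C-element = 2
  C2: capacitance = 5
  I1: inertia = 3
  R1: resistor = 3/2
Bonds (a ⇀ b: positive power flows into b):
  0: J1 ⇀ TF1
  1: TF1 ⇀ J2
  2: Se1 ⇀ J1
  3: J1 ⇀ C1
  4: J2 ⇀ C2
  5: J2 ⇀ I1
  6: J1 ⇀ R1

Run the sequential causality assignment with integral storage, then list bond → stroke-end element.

β2 |J1  (Se1: effort source, stroke at far end)
β3 |J1  (C1 outputs effort q/C1)
β4 |J2  (prefer integral on C2)
β5 |I1  (I1 integral (f out))
β1 |J2  (J2: bond 5 brought flow, rest push out)
β0 |TF1  (TF TF1: opposite of bond 1)
β6 |J1  (common-f at J1 fixed by 0)

β0 stroke→TF1
β1 stroke→J2
β2 stroke→J1
β3 stroke→J1
β4 stroke→J2
β5 stroke→I1
β6 stroke→J1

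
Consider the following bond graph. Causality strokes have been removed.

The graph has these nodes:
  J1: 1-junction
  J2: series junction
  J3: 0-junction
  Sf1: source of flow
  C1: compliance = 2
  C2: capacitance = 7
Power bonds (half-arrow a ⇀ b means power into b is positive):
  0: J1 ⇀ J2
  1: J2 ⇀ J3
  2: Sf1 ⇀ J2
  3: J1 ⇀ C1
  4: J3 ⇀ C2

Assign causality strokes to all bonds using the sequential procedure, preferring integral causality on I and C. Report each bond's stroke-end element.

#2 stroke→Sf1  (source Sf1 imposes f)
#0 stroke→J2  (common-f at J2 fixed by 2)
#1 stroke→J2  (1-jn J2 has f-setter on 2)
#4 stroke→J3  (only one effort-in slot at J3)
#3 stroke→J1  (common-f at J1 fixed by 0)

β0 stroke→J2
β1 stroke→J2
β2 stroke→Sf1
β3 stroke→J1
β4 stroke→J3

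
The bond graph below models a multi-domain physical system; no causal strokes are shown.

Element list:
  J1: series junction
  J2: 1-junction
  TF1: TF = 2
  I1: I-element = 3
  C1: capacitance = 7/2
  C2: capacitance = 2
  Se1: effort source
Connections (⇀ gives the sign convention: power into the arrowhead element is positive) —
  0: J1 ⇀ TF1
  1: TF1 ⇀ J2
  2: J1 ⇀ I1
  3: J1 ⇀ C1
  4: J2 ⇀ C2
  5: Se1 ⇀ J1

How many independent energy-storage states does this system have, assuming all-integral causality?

3  (C1, C2, I1 all integral)

#5 |J1  (Se1 fixes effort; stroke away)
#2 |I1  (I1: I, integral causality)
#0 |J1  (1-jn J1 has f-setter on 2)
#3 |J1  (1-jn J1 has f-setter on 2)
#1 |TF1  (TF1: transformer flips bond 0)
#4 |J2  (J2 flow already set via bond 1)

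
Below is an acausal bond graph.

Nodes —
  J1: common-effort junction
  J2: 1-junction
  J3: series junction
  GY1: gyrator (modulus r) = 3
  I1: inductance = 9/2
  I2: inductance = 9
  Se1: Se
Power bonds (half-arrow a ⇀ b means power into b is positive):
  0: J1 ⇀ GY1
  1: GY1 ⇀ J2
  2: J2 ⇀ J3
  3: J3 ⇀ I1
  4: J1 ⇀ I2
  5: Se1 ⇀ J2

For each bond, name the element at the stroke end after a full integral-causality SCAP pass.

b5 stroke→J2  (source Se1 imposes e)
b3 stroke→I1  (I1 integral (f out))
b2 stroke→J3  (1-jn J3 has f-setter on 3)
b1 stroke→J2  (common-f at J2 fixed by 2)
b0 stroke→J1  (GY1 both-in/both-out from 1)
b4 stroke→I2  (J1 effort already set via bond 0)

bond 0 stroke→J1
bond 1 stroke→J2
bond 2 stroke→J3
bond 3 stroke→I1
bond 4 stroke→I2
bond 5 stroke→J2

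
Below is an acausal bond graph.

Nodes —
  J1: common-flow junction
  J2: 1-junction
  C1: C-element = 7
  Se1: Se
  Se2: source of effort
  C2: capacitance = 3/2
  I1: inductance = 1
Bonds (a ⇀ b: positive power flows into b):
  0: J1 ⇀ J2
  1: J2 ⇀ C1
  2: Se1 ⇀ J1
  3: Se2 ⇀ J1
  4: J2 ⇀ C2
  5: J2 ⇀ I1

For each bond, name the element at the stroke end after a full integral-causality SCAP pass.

β2 stroke at J1  (Se1 fixes effort; stroke away)
β3 stroke at J1  (Se2 fixes effort; stroke away)
β0 stroke at J2  (J1: last free bond brings flow in)
β1 stroke at J2  (C1 integral (e out))
β4 stroke at J2  (C2: C, integral causality)
β5 stroke at I1  (closing 1-jn rule on J2)

b0 |J2
b1 |J2
b2 |J1
b3 |J1
b4 |J2
b5 |I1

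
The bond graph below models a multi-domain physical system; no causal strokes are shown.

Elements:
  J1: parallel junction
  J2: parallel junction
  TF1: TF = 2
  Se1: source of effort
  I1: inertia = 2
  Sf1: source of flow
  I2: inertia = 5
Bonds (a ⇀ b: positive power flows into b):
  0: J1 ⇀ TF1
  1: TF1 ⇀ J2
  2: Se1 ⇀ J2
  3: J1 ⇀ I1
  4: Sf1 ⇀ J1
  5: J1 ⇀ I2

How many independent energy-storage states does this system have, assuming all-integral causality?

2  (I1, I2 all integral)

bond 2 →J2  (source Se1 imposes e)
bond 4 →Sf1  (Sf1 fixes flow; stroke at Sf1)
bond 1 →TF1  (J2 effort already set via bond 2)
bond 0 →J1  (through TF1, causality passes straight; one stroke at TF1)
bond 3 →I1  (0-jn J1 has e-setter on 0)
bond 5 →I2  (common-e at J1 fixed by 0)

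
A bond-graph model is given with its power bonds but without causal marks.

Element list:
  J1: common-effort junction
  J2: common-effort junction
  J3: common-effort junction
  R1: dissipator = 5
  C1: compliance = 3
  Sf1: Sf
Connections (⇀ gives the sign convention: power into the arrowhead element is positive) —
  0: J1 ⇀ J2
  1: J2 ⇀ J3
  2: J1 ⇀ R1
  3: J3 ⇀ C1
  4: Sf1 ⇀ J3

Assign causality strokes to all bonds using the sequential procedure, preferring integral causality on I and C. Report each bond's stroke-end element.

b4 stroke→Sf1  (Sf1 fixes flow; stroke at Sf1)
b3 stroke→J3  (C1 outputs effort q/C1)
b1 stroke→J2  (0-jn J3 has e-setter on 3)
b0 stroke→J1  (J2 effort already set via bond 1)
b2 stroke→R1  (common-e at J1 fixed by 0)

#0 →J1
#1 →J2
#2 →R1
#3 →J3
#4 →Sf1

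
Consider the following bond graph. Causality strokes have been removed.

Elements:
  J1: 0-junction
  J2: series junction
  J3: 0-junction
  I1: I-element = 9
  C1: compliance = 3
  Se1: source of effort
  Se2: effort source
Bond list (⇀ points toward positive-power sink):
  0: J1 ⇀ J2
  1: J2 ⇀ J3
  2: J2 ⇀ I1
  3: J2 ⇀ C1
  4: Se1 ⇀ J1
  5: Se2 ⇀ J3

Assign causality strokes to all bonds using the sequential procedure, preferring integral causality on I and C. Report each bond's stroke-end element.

β0 →J2
β1 →J2
β2 →I1
β3 →J2
β4 →J1
β5 →J3

#4 stroke→J1  (source Se1 imposes e)
#5 stroke→J3  (source Se2 imposes e)
#0 stroke→J2  (common-e at J1 fixed by 4)
#1 stroke→J2  (0-jn J3 has e-setter on 5)
#2 stroke→I1  (prefer integral on I1)
#3 stroke→J2  (1-jn J2 has f-setter on 2)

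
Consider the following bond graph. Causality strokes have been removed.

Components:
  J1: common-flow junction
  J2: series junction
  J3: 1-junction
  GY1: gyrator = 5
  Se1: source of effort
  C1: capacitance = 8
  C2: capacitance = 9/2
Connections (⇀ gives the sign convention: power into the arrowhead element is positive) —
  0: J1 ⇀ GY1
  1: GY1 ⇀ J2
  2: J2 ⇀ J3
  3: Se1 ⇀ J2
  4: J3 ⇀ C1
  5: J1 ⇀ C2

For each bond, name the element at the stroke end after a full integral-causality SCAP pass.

#3 →J2  (Se1 fixes effort; stroke away)
#4 →J3  (C1 integral (e out))
#2 →J2  (J3: last free bond brings flow in)
#1 →GY1  (J2: last free bond brings flow in)
#0 →GY1  (GY1 both-in/both-out from 1)
#5 →J1  (1-jn J1 has f-setter on 0)

#0 stroke at GY1
#1 stroke at GY1
#2 stroke at J2
#3 stroke at J2
#4 stroke at J3
#5 stroke at J1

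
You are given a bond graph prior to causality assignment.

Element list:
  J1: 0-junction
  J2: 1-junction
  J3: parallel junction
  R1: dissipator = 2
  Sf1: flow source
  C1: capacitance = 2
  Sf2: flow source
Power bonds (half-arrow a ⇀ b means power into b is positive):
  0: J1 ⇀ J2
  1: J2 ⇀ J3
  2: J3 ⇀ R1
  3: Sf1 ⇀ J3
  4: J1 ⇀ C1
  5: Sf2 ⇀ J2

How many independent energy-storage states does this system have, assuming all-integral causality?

1  (C1 all integral)

#3 →Sf1  (Sf1 (Sf) sets flow on bond)
#5 →Sf2  (Sf2 (Sf) sets flow on bond)
#0 →J2  (J2: bond 5 brought flow, rest push out)
#1 →J2  (1-jn J2 has f-setter on 5)
#2 →J3  (only one effort-in slot at J3)
#4 →J1  (only one effort-in slot at J1)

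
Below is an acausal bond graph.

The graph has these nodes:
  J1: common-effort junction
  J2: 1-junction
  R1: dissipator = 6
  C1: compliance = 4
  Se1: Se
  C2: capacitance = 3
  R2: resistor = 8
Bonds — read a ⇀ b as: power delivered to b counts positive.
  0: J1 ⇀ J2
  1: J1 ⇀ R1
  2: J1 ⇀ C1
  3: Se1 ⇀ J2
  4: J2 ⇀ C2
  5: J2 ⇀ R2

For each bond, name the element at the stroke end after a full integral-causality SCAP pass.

bond 0 stroke at J2
bond 1 stroke at R1
bond 2 stroke at J1
bond 3 stroke at J2
bond 4 stroke at J2
bond 5 stroke at R2

b3 |J2  (Se1 fixes effort; stroke away)
b2 |J1  (C1 outputs effort q/C1)
b0 |J2  (common-e at J1 fixed by 2)
b1 |R1  (J1 effort already set via bond 2)
b4 |J2  (C2 integral (e out))
b5 |R2  (only one flow-in slot at J2)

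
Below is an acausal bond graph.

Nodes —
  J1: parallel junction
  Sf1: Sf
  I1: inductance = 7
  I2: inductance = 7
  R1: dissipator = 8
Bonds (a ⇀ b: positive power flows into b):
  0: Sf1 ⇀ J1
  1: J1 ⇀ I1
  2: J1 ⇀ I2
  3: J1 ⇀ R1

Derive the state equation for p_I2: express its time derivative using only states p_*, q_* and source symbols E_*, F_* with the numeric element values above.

#0 stroke→Sf1  (Sf1 (Sf) sets flow on bond)
#1 stroke→I1  (prefer integral on I1)
#2 stroke→I2  (prefer integral on I2)
#3 stroke→J1  (J1 needs exactly one e-in)

dp_I2/dt = 8*F_Sf1 - 8*p_I1/7 - 8*p_I2/7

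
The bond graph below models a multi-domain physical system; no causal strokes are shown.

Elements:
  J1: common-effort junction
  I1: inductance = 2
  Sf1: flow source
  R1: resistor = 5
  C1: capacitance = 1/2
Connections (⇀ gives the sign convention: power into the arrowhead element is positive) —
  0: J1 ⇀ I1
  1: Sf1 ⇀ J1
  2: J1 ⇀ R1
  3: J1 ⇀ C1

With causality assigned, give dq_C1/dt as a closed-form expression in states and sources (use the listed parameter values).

#1 stroke→Sf1  (Sf1 fixes flow; stroke at Sf1)
#0 stroke→I1  (prefer integral on I1)
#3 stroke→J1  (C1 outputs effort q/C1)
#2 stroke→R1  (J1 effort already set via bond 3)

dq_C1/dt = F_Sf1 - p_I1/2 - 2*q_C1/5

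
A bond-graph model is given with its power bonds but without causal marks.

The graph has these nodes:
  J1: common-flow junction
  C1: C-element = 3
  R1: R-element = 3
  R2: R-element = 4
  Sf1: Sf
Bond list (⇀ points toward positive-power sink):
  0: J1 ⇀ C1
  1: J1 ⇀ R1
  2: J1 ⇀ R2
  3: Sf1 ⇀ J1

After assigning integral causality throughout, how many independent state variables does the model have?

1  (C1 all integral)

b3 |Sf1  (Sf1 fixes flow; stroke at Sf1)
b0 |J1  (1-jn J1 has f-setter on 3)
b1 |J1  (J1: bond 3 brought flow, rest push out)
b2 |J1  (common-f at J1 fixed by 3)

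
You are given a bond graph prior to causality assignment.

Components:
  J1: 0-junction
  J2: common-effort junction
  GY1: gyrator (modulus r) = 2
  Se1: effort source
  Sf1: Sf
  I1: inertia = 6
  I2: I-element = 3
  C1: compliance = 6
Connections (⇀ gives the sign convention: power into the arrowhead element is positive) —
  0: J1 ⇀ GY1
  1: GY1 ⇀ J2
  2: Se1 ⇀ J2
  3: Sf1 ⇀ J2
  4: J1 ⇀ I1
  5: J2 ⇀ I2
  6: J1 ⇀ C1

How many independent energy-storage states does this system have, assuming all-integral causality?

3  (C1, I1, I2 all integral)

#2 stroke at J2  (Se1: effort source, stroke at far end)
#3 stroke at Sf1  (Sf1: flow source, stroke at near end)
#1 stroke at GY1  (J2: bond 2 brought effort, rest push out)
#5 stroke at I2  (common-e at J2 fixed by 2)
#0 stroke at GY1  (through GY1, causality inverts; strokes same side of GY1)
#4 stroke at I1  (I1 integral (f out))
#6 stroke at J1  (only one effort-in slot at J1)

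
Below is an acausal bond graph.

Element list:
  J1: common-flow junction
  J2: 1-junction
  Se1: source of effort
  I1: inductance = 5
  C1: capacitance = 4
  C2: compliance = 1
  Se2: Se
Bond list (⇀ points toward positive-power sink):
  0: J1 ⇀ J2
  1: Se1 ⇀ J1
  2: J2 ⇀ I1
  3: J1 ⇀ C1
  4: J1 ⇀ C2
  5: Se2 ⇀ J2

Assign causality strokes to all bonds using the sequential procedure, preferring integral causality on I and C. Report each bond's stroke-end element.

#0 |J2
#1 |J1
#2 |I1
#3 |J1
#4 |J1
#5 |J2

β1 stroke at J1  (Se1 fixes effort; stroke away)
β5 stroke at J2  (source Se2 imposes e)
β2 stroke at I1  (I1: I, integral causality)
β0 stroke at J2  (1-jn J2 has f-setter on 2)
β3 stroke at J1  (1-jn J1 has f-setter on 0)
β4 stroke at J1  (J1 flow already set via bond 0)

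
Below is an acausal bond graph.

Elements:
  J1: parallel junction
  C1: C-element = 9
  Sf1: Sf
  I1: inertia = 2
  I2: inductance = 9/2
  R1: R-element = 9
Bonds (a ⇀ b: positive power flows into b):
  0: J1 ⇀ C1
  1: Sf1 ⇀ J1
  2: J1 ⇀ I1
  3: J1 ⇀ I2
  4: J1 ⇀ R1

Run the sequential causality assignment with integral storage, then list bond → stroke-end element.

b0 stroke at J1
b1 stroke at Sf1
b2 stroke at I1
b3 stroke at I2
b4 stroke at R1

β1 |Sf1  (source Sf1 imposes f)
β0 |J1  (C1 integral (e out))
β2 |I1  (0-jn J1 has e-setter on 0)
β3 |I2  (J1: bond 0 brought effort, rest push out)
β4 |R1  (J1 effort already set via bond 0)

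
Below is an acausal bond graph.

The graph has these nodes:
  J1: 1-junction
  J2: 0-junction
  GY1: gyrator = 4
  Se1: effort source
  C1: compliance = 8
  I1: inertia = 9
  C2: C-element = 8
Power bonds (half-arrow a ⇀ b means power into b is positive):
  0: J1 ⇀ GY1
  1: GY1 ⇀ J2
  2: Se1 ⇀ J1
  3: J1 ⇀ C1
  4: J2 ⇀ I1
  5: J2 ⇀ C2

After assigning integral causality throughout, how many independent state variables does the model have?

3  (C1, C2, I1 all integral)

b2 →J1  (Se1 fixes effort; stroke away)
b3 →J1  (C1 integral (e out))
b0 →GY1  (only one flow-in slot at J1)
b1 →GY1  (GY GY1: same side as bond 0)
b4 →I1  (I1 integral (f out))
b5 →J2  (only one effort-in slot at J2)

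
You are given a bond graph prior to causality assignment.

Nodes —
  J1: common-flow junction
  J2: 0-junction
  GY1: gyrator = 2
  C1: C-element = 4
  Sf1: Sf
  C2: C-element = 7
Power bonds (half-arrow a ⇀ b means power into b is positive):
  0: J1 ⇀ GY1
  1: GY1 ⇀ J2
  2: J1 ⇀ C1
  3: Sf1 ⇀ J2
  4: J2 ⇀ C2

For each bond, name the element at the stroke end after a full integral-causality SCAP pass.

#0 |GY1
#1 |GY1
#2 |J1
#3 |Sf1
#4 |J2

β3 |Sf1  (source Sf1 imposes f)
β2 |J1  (prefer integral on C1)
β0 |GY1  (J1 needs exactly one f-in)
β1 |GY1  (GY GY1: same side as bond 0)
β4 |J2  (J2 needs exactly one e-in)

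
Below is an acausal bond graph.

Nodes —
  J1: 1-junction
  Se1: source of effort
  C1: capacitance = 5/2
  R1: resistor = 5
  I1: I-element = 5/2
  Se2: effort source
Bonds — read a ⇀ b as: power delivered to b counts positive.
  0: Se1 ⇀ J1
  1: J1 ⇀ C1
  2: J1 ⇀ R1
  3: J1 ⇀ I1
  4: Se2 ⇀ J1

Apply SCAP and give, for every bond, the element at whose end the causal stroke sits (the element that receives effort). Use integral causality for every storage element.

#0 stroke at J1
#1 stroke at J1
#2 stroke at J1
#3 stroke at I1
#4 stroke at J1

b0 stroke at J1  (Se1: effort source, stroke at far end)
b4 stroke at J1  (Se2 fixes effort; stroke away)
b1 stroke at J1  (C1: C, integral causality)
b3 stroke at I1  (I1 integral (f out))
b2 stroke at J1  (J1 flow already set via bond 3)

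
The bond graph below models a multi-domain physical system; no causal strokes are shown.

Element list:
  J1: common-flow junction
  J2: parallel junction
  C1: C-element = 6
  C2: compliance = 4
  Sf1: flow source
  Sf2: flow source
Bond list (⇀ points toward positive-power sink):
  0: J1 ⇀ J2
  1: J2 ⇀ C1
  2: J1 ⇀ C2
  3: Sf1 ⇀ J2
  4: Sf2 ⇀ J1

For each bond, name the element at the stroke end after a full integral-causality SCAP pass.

β3 →Sf1  (Sf1: flow source, stroke at near end)
β4 →Sf2  (Sf2 (Sf) sets flow on bond)
β0 →J1  (J1 flow already set via bond 4)
β2 →J1  (J1: bond 4 brought flow, rest push out)
β1 →J2  (only one effort-in slot at J2)

#0 stroke→J1
#1 stroke→J2
#2 stroke→J1
#3 stroke→Sf1
#4 stroke→Sf2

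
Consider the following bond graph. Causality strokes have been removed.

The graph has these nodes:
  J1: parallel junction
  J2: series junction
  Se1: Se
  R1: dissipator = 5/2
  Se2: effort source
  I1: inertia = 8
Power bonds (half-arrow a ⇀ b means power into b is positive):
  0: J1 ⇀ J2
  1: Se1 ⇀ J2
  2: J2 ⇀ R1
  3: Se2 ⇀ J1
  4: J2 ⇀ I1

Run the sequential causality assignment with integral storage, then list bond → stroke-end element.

β1 →J2  (Se1 (Se) sets effort on bond)
β3 →J1  (source Se2 imposes e)
β0 →J2  (0-jn J1 has e-setter on 3)
β4 →I1  (I1 integral (f out))
β2 →J2  (1-jn J2 has f-setter on 4)

b0 stroke at J2
b1 stroke at J2
b2 stroke at J2
b3 stroke at J1
b4 stroke at I1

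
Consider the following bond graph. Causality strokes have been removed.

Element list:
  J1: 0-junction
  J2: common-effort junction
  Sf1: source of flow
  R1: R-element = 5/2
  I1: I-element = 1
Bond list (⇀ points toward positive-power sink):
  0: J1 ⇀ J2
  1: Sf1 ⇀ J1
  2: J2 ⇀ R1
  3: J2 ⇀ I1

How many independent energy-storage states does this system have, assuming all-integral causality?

1  (I1 all integral)

b1 |Sf1  (Sf1: flow source, stroke at near end)
b0 |J1  (closing 0-jn rule on J1)
b3 |I1  (I1 outputs flow p/I1)
b2 |J2  (closing 0-jn rule on J2)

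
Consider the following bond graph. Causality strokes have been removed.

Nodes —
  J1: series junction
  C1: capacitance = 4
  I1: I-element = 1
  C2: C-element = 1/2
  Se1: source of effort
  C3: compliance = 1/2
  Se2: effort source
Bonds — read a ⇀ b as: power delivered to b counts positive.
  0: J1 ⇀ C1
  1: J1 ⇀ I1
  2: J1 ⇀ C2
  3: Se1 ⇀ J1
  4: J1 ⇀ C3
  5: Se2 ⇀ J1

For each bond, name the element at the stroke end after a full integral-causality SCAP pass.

b3 |J1  (Se1: effort source, stroke at far end)
b5 |J1  (Se2 (Se) sets effort on bond)
b0 |J1  (C1 integral (e out))
b1 |I1  (prefer integral on I1)
b2 |J1  (J1 flow already set via bond 1)
b4 |J1  (J1 flow already set via bond 1)

#0 |J1
#1 |I1
#2 |J1
#3 |J1
#4 |J1
#5 |J1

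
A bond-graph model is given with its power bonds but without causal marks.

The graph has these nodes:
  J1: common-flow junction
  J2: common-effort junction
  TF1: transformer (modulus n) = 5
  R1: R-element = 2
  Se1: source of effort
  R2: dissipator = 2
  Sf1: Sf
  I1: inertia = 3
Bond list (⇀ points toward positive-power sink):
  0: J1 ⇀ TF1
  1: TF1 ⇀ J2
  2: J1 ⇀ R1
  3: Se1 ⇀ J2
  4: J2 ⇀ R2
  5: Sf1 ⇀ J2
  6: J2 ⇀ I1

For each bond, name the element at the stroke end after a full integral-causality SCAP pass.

#3 |J2  (source Se1 imposes e)
#5 |Sf1  (source Sf1 imposes f)
#1 |TF1  (J2 effort already set via bond 3)
#4 |R2  (common-e at J2 fixed by 3)
#6 |I1  (common-e at J2 fixed by 3)
#0 |J1  (through TF1, causality passes straight; one stroke at TF1)
#2 |R1  (only one flow-in slot at J1)

β0 stroke→J1
β1 stroke→TF1
β2 stroke→R1
β3 stroke→J2
β4 stroke→R2
β5 stroke→Sf1
β6 stroke→I1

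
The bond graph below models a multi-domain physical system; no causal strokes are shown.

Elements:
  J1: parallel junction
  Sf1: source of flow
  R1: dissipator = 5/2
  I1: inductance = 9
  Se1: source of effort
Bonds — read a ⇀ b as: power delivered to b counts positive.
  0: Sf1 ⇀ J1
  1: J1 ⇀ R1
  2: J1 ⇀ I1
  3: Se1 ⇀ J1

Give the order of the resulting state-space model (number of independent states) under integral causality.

1  (I1 all integral)

bond 0 stroke at Sf1  (source Sf1 imposes f)
bond 3 stroke at J1  (Se1 (Se) sets effort on bond)
bond 1 stroke at R1  (J1: bond 3 brought effort, rest push out)
bond 2 stroke at I1  (common-e at J1 fixed by 3)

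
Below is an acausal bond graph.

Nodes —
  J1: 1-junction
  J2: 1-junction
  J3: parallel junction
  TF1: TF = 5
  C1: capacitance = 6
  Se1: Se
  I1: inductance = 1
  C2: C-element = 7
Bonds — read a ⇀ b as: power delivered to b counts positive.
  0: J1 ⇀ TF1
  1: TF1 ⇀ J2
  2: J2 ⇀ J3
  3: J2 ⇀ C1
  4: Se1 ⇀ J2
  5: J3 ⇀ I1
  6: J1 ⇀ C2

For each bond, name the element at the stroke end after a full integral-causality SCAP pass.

#0 →TF1
#1 →J2
#2 →J3
#3 →J2
#4 →J2
#5 →I1
#6 →J1

#4 |J2  (Se1 (Se) sets effort on bond)
#3 |J2  (C1 outputs effort q/C1)
#5 |I1  (I1 outputs flow p/I1)
#2 |J3  (only one effort-in slot at J3)
#1 |J2  (J2 flow already set via bond 2)
#0 |TF1  (through TF1, causality passes straight; one stroke at TF1)
#6 |J1  (J1 flow already set via bond 0)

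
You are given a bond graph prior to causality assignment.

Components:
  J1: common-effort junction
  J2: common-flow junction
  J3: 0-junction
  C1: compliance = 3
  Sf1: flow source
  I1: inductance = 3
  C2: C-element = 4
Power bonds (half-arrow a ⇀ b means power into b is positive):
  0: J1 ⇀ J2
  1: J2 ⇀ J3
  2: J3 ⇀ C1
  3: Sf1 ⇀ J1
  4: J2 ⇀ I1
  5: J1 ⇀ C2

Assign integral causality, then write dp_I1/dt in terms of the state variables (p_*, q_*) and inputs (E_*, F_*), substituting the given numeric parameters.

b3 →Sf1  (Sf1: flow source, stroke at near end)
b2 →J3  (C1: C, integral causality)
b1 →J2  (J3: bond 2 brought effort, rest push out)
b4 →I1  (prefer integral on I1)
b0 →J2  (common-f at J2 fixed by 4)
b5 →J1  (closing 0-jn rule on J1)

dp_I1/dt = -q_C1/3 + q_C2/4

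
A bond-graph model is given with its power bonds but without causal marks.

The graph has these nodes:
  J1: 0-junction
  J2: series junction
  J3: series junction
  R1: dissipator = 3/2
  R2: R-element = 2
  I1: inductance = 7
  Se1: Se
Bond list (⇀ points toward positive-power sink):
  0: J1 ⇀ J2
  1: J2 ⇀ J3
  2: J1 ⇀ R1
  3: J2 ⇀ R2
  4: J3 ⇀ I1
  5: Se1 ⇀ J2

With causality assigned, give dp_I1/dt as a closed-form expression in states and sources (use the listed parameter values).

#5 stroke→J2  (Se1 (Se) sets effort on bond)
#4 stroke→I1  (I1: I, integral causality)
#1 stroke→J3  (common-f at J3 fixed by 4)
#0 stroke→J2  (common-f at J2 fixed by 1)
#3 stroke→J2  (J2: bond 1 brought flow, rest push out)
#2 stroke→J1  (J1 needs exactly one e-in)

dp_I1/dt = E_Se1 - p_I1/2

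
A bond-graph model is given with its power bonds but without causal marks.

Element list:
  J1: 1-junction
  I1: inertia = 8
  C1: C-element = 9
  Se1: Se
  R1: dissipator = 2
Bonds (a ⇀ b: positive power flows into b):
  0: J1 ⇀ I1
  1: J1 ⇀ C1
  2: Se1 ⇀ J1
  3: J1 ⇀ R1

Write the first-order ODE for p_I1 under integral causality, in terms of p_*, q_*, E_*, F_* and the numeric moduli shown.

#2 →J1  (Se1: effort source, stroke at far end)
#0 →I1  (I1: I, integral causality)
#1 →J1  (common-f at J1 fixed by 0)
#3 →J1  (common-f at J1 fixed by 0)

dp_I1/dt = E_Se1 - p_I1/4 - q_C1/9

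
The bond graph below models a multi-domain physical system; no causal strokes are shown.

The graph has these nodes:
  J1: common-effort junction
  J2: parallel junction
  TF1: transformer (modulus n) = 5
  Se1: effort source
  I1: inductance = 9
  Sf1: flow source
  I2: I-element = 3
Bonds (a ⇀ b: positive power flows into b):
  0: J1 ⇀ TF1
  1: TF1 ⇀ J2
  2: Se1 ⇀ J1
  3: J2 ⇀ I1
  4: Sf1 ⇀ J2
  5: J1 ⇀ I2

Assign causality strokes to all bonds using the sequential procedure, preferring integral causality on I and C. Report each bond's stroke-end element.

β2 |J1  (source Se1 imposes e)
β4 |Sf1  (Sf1 (Sf) sets flow on bond)
β0 |TF1  (J1: bond 2 brought effort, rest push out)
β5 |I2  (J1: bond 2 brought effort, rest push out)
β1 |J2  (TF1: transformer flips bond 0)
β3 |I1  (J2: bond 1 brought effort, rest push out)

#0 stroke→TF1
#1 stroke→J2
#2 stroke→J1
#3 stroke→I1
#4 stroke→Sf1
#5 stroke→I2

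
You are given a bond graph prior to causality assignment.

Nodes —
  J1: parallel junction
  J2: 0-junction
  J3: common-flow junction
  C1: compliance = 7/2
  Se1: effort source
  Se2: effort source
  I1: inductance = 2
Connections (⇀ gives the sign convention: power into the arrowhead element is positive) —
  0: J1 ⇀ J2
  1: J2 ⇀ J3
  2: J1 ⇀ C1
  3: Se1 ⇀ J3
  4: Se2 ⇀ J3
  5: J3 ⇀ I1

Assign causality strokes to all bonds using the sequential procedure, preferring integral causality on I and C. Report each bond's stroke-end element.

bond 0 stroke→J2
bond 1 stroke→J3
bond 2 stroke→J1
bond 3 stroke→J3
bond 4 stroke→J3
bond 5 stroke→I1

bond 3 stroke at J3  (Se1: effort source, stroke at far end)
bond 4 stroke at J3  (source Se2 imposes e)
bond 2 stroke at J1  (C1 outputs effort q/C1)
bond 0 stroke at J2  (common-e at J1 fixed by 2)
bond 1 stroke at J3  (J2 effort already set via bond 0)
bond 5 stroke at I1  (J3 needs exactly one f-in)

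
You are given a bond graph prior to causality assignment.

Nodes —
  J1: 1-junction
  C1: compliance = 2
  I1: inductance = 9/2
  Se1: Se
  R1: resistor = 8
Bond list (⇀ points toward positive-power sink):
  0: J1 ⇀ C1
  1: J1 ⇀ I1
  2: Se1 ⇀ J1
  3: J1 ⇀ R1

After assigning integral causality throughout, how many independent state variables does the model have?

#2 |J1  (Se1: effort source, stroke at far end)
#0 |J1  (prefer integral on C1)
#1 |I1  (prefer integral on I1)
#3 |J1  (1-jn J1 has f-setter on 1)

2  (C1, I1 all integral)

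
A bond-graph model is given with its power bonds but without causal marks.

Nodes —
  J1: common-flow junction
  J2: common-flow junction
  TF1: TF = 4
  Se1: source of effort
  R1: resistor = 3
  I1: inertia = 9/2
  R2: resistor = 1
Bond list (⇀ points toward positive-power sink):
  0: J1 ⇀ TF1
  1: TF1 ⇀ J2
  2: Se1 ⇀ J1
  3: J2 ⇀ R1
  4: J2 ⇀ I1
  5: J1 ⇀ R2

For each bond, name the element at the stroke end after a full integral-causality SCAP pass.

b2 |J1  (Se1 (Se) sets effort on bond)
b4 |I1  (I1 integral (f out))
b1 |J2  (J2: bond 4 brought flow, rest push out)
b3 |J2  (J2 flow already set via bond 4)
b0 |TF1  (TF TF1: opposite of bond 1)
b5 |J1  (J1 flow already set via bond 0)

β0 stroke at TF1
β1 stroke at J2
β2 stroke at J1
β3 stroke at J2
β4 stroke at I1
β5 stroke at J1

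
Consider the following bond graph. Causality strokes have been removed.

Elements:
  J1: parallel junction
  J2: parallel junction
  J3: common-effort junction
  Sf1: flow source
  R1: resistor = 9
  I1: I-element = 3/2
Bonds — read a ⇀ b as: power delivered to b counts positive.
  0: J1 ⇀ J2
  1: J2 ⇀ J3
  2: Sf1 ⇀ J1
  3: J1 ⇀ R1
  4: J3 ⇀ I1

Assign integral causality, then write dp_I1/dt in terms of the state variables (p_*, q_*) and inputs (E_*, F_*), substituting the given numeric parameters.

dp_I1/dt = 9*F_Sf1 - 6*p_I1

bond 2 stroke at Sf1  (source Sf1 imposes f)
bond 4 stroke at I1  (I1: I, integral causality)
bond 1 stroke at J3  (J3 needs exactly one e-in)
bond 0 stroke at J2  (J2: last free bond brings effort in)
bond 3 stroke at J1  (closing 0-jn rule on J1)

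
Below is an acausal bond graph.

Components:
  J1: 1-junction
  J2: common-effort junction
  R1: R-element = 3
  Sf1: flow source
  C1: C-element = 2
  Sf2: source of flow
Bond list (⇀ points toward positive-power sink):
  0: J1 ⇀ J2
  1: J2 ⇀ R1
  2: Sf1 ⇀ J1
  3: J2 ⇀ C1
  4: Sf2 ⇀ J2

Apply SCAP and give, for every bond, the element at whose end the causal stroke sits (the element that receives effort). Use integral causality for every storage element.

β0 stroke→J1
β1 stroke→R1
β2 stroke→Sf1
β3 stroke→J2
β4 stroke→Sf2

b2 →Sf1  (source Sf1 imposes f)
b4 →Sf2  (Sf2: flow source, stroke at near end)
b0 →J1  (common-f at J1 fixed by 2)
b3 →J2  (prefer integral on C1)
b1 →R1  (common-e at J2 fixed by 3)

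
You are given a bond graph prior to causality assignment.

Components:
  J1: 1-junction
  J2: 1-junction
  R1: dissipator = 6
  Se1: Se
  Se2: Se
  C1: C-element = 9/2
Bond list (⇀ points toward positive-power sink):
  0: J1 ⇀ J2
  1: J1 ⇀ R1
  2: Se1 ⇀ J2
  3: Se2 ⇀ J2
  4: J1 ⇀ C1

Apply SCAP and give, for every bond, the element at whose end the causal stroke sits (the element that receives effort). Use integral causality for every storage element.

b2 |J2  (source Se1 imposes e)
b3 |J2  (source Se2 imposes e)
b0 |J1  (J2: last free bond brings flow in)
b4 |J1  (C1 outputs effort q/C1)
b1 |R1  (closing 1-jn rule on J1)

b0 →J1
b1 →R1
b2 →J2
b3 →J2
b4 →J1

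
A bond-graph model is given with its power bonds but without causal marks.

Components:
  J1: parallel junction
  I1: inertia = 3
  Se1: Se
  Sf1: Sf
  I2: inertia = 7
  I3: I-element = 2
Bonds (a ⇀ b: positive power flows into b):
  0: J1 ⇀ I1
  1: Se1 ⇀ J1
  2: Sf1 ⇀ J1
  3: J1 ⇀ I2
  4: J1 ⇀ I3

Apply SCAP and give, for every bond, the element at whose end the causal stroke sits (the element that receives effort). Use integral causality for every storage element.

b1 stroke at J1  (source Se1 imposes e)
b2 stroke at Sf1  (Sf1: flow source, stroke at near end)
b0 stroke at I1  (J1 effort already set via bond 1)
b3 stroke at I2  (J1 effort already set via bond 1)
b4 stroke at I3  (common-e at J1 fixed by 1)

b0 stroke at I1
b1 stroke at J1
b2 stroke at Sf1
b3 stroke at I2
b4 stroke at I3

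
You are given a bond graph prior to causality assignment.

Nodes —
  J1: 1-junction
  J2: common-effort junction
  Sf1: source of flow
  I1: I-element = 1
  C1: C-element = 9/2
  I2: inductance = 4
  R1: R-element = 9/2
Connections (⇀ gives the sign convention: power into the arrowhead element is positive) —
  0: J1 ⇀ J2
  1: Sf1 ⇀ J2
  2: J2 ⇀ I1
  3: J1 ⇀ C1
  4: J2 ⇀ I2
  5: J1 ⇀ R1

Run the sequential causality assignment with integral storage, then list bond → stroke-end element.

bond 0 stroke at J2
bond 1 stroke at Sf1
bond 2 stroke at I1
bond 3 stroke at J1
bond 4 stroke at I2
bond 5 stroke at J1

b1 stroke at Sf1  (Sf1 (Sf) sets flow on bond)
b2 stroke at I1  (I1 outputs flow p/I1)
b3 stroke at J1  (C1: C, integral causality)
b4 stroke at I2  (I2 integral (f out))
b0 stroke at J2  (only one effort-in slot at J2)
b5 stroke at J1  (1-jn J1 has f-setter on 0)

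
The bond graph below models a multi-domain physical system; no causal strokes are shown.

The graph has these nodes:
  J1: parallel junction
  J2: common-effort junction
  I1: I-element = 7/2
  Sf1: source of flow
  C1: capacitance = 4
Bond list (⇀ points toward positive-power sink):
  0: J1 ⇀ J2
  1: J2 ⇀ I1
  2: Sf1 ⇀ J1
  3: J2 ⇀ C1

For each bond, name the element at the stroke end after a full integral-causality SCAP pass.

β2 |Sf1  (Sf1 fixes flow; stroke at Sf1)
β0 |J1  (only one effort-in slot at J1)
β1 |I1  (I1 integral (f out))
β3 |J2  (J2 needs exactly one e-in)

b0 |J1
b1 |I1
b2 |Sf1
b3 |J2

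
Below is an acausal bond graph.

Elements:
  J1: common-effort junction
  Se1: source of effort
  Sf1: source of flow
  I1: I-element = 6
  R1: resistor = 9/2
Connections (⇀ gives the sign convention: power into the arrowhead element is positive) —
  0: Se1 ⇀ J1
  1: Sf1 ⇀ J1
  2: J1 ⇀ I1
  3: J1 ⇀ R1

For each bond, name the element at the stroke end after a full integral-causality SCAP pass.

b0 stroke→J1
b1 stroke→Sf1
b2 stroke→I1
b3 stroke→R1

b0 stroke→J1  (Se1 fixes effort; stroke away)
b1 stroke→Sf1  (Sf1 fixes flow; stroke at Sf1)
b2 stroke→I1  (J1: bond 0 brought effort, rest push out)
b3 stroke→R1  (0-jn J1 has e-setter on 0)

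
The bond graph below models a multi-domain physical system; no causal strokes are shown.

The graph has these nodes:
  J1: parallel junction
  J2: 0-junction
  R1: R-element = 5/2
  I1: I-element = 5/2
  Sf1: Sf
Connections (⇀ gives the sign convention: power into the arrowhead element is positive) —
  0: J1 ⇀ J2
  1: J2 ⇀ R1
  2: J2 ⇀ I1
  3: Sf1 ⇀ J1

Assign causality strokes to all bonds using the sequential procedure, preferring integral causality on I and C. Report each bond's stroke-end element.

β0 stroke→J1
β1 stroke→J2
β2 stroke→I1
β3 stroke→Sf1

b3 →Sf1  (source Sf1 imposes f)
b0 →J1  (J1 needs exactly one e-in)
b2 →I1  (I1 outputs flow p/I1)
b1 →J2  (only one effort-in slot at J2)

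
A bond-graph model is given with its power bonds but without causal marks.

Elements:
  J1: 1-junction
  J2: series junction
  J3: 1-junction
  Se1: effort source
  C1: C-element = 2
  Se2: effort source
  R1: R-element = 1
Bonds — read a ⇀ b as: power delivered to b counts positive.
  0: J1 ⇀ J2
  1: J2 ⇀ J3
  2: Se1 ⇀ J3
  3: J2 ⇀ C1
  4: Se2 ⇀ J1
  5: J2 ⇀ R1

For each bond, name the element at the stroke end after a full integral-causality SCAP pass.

#2 stroke→J3  (Se1 fixes effort; stroke away)
#4 stroke→J1  (Se2 (Se) sets effort on bond)
#0 stroke→J2  (J1: last free bond brings flow in)
#1 stroke→J2  (closing 1-jn rule on J3)
#3 stroke→J2  (prefer integral on C1)
#5 stroke→R1  (J2 needs exactly one f-in)

bond 0 →J2
bond 1 →J2
bond 2 →J3
bond 3 →J2
bond 4 →J1
bond 5 →R1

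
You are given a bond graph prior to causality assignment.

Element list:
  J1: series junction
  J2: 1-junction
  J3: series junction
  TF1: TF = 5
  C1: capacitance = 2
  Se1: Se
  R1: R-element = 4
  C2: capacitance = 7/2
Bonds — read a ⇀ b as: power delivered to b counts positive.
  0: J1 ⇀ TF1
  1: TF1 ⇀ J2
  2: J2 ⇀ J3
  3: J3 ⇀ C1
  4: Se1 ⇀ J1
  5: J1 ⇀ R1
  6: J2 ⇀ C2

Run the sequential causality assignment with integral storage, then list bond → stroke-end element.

#4 stroke→J1  (Se1: effort source, stroke at far end)
#3 stroke→J3  (C1 outputs effort q/C1)
#2 stroke→J2  (closing 1-jn rule on J3)
#6 stroke→J2  (C2 integral (e out))
#1 stroke→TF1  (only one flow-in slot at J2)
#0 stroke→J1  (TF TF1: opposite of bond 1)
#5 stroke→R1  (only one flow-in slot at J1)

β0 stroke at J1
β1 stroke at TF1
β2 stroke at J2
β3 stroke at J3
β4 stroke at J1
β5 stroke at R1
β6 stroke at J2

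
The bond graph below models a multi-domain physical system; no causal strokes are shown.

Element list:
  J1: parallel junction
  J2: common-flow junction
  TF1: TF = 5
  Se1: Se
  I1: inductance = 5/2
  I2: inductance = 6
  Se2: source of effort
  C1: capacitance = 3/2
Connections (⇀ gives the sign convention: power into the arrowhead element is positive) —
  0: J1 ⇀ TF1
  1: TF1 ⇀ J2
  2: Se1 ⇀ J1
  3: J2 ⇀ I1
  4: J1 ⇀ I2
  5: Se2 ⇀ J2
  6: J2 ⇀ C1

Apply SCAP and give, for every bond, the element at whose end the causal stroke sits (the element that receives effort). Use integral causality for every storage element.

b2 →J1  (Se1 fixes effort; stroke away)
b5 →J2  (Se2 fixes effort; stroke away)
b0 →TF1  (0-jn J1 has e-setter on 2)
b4 →I2  (J1 effort already set via bond 2)
b1 →J2  (TF1 one-in-one-out from 0)
b3 →I1  (I1: I, integral causality)
b6 →J2  (common-f at J2 fixed by 3)

β0 stroke→TF1
β1 stroke→J2
β2 stroke→J1
β3 stroke→I1
β4 stroke→I2
β5 stroke→J2
β6 stroke→J2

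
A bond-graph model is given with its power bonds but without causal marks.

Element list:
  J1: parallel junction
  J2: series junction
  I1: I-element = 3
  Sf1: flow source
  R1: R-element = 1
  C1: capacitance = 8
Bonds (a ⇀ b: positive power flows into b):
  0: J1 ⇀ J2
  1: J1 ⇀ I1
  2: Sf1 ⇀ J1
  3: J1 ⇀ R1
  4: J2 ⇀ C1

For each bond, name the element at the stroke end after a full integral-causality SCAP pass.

bond 2 stroke→Sf1  (Sf1 fixes flow; stroke at Sf1)
bond 1 stroke→I1  (I1 integral (f out))
bond 4 stroke→J2  (prefer integral on C1)
bond 0 stroke→J1  (closing 1-jn rule on J2)
bond 3 stroke→R1  (J1: bond 0 brought effort, rest push out)

bond 0 stroke→J1
bond 1 stroke→I1
bond 2 stroke→Sf1
bond 3 stroke→R1
bond 4 stroke→J2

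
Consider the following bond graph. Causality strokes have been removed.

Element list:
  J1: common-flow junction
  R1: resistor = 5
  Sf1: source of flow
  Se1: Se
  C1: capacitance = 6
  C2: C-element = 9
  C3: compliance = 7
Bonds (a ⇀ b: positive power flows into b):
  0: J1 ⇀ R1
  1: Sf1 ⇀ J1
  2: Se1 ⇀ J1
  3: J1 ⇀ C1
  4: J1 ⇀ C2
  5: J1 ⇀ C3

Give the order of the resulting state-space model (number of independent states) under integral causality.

b1 stroke at Sf1  (Sf1 (Sf) sets flow on bond)
b2 stroke at J1  (Se1: effort source, stroke at far end)
b0 stroke at J1  (J1: bond 1 brought flow, rest push out)
b3 stroke at J1  (common-f at J1 fixed by 1)
b4 stroke at J1  (1-jn J1 has f-setter on 1)
b5 stroke at J1  (1-jn J1 has f-setter on 1)

3  (C1, C2, C3 all integral)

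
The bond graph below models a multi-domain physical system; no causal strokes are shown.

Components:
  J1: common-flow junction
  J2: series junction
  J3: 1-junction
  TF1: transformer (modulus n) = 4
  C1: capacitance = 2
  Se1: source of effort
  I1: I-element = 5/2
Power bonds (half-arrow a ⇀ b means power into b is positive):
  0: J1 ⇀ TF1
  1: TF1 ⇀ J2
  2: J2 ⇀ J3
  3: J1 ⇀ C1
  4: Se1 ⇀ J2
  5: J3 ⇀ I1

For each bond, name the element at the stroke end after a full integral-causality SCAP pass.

b0 →TF1
b1 →J2
b2 →J3
b3 →J1
b4 →J2
b5 →I1

#4 stroke→J2  (Se1: effort source, stroke at far end)
#3 stroke→J1  (C1 outputs effort q/C1)
#0 stroke→TF1  (only one flow-in slot at J1)
#1 stroke→J2  (TF1 one-in-one-out from 0)
#2 stroke→J3  (closing 1-jn rule on J2)
#5 stroke→I1  (J3 needs exactly one f-in)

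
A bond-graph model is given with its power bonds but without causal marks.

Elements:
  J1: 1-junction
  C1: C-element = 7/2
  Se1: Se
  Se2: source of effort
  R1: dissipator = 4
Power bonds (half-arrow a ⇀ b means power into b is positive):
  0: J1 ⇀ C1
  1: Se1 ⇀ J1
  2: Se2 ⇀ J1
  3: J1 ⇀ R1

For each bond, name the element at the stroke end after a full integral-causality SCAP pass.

#1 stroke→J1  (source Se1 imposes e)
#2 stroke→J1  (Se2: effort source, stroke at far end)
#0 stroke→J1  (C1: C, integral causality)
#3 stroke→R1  (closing 1-jn rule on J1)

β0 |J1
β1 |J1
β2 |J1
β3 |R1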